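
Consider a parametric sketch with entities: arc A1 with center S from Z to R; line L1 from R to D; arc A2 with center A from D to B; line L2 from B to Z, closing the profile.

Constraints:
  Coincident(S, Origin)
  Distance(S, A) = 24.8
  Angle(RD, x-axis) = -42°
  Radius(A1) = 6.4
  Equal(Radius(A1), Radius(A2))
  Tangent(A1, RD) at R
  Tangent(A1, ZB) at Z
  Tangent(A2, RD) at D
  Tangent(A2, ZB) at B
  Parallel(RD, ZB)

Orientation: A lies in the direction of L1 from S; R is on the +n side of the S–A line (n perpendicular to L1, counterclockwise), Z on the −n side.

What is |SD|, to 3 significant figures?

25.6

The slot axis is L1's direction at -42.0°, so u = (cos -42.0°, sin -42.0°) = (0.743, -0.669) and n = (−sin -42.0°, cos -42.0°) = (0.669, 0.743). S is at the origin and A lies 24.8 along u from S, so A = 24.8·u = (18.4, -16.6). Tangency of A1 to both parallel lines with radius 6.4 puts R and Z at S ± 6.4·n: R = (4.28, 4.76), Z = (-4.28, -4.76). Equal radii place D and B the same way about A: D = A + 6.4·n = (22.7, -11.8), B = A − 6.4·n = (14.1, -21.4). Then |SD| = |D − S| = 25.6.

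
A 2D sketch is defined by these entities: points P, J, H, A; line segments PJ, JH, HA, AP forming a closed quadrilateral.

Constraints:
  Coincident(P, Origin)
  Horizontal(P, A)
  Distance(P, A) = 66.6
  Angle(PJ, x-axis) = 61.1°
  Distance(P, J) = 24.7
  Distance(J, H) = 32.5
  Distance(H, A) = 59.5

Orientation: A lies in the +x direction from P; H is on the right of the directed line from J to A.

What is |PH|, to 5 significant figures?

13.351

Checks: P.y = 0.00, A.y = 0.00 ✓; |JH| = 32.50 ✓; |HA| = 59.50 ✓.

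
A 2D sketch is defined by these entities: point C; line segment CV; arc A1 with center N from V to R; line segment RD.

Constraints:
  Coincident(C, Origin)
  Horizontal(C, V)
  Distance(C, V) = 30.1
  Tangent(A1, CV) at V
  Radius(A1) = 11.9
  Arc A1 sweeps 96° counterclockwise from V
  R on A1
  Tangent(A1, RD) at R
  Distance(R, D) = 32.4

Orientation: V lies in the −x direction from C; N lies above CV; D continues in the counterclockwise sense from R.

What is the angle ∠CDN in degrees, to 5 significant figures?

39.681°

C is at the origin; CV is horizontal with |CV| = 30.1 and V on the −x side, so V = (-30.100, 0.0000). Tangency of A1 to CV means the radius NV is perpendicular to CV, so N = V + (0, 11.9) = (-30.100, 11.900). On A1, V sits at bearing -90° from N; a 96° counterclockwise sweep puts R at bearing 6°, so R = N + 11.9·(cos 6°, sin 6°) = (-18.265, 13.144). A1 meets RD tangentially, so NR is at right angles to RD, so RD runs along (−sin 6°, cos 6°); with |RD| = 32.4, D = (-21.652, 45.366). Then cos ∠CDN = DC·DN / (|DC||DN|), giving 39.681°.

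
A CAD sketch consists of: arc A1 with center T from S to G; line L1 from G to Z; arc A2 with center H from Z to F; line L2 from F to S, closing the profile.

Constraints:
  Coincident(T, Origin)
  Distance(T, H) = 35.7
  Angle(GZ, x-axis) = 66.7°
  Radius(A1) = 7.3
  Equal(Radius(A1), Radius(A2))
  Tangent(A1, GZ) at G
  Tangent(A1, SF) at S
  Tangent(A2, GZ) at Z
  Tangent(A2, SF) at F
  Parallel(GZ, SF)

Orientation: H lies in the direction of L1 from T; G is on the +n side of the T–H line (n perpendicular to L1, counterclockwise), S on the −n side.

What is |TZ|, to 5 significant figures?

36.439

Tangency of A1 to both parallel lines with radius 7.3 puts G and S at T ± 7.3·n: G = (-6.7047, 2.8875), S = (6.7047, -2.8875). Equal radii place Z and F the same way about H: Z = H + 7.3·n = (7.4163, 35.676), F = H − 7.3·n = (20.826, 29.901). Then |TZ| = |Z − T| = 36.439.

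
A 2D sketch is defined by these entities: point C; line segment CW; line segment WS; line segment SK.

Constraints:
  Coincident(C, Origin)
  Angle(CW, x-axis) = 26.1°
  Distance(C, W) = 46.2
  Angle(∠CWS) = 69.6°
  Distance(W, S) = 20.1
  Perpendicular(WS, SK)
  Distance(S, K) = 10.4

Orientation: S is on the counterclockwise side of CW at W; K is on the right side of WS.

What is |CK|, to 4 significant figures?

53.85

C is at the origin; CW runs at 26.1° with length 46.2, so W = 46.2·(cos 26.1°, sin 26.1°) = (41.49, 20.33). ∠CWS = 69.6°, so WS runs at 26.1° + (180° − 69.6°) = 136.5° from the x-axis; with |WS| = 20.1, S = W + 20.1·(cos 136.5°, sin 136.5°) = (26.91, 34.16). WS is perpendicular to SK; with |SK| = 10.4 on the right of WS, K = S + 10.4·(0.6884, 0.7254) = (34.07, 41.71). Then |CK| = |K − C| = 53.85.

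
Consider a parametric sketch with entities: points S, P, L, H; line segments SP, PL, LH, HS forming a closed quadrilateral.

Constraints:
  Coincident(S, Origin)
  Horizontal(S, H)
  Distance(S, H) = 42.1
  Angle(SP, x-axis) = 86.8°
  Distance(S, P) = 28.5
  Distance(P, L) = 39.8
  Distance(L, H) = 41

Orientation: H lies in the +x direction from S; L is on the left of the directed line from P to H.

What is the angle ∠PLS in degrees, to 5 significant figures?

27.847°

S is at the origin; S and H share the same y with |SH| = 42.1 and H in +x, so H = (42.1, 0). SP runs at 86.8° with |SP| = 28.5, so P = (1.5909, 28.456). L is determined by |PL| = 39.8 and |LH| = 41.0 together: it lies at the intersection of circle(P, 39.8) and circle(H, 41.0). With |PH| = 49.505, the foot of the radical line on PH is 23.773 from P and the perpendicular offset is √(39.8² − 23.773²) = 31.920. Taking the left-of-PH solution: L = (39.392, 40.910).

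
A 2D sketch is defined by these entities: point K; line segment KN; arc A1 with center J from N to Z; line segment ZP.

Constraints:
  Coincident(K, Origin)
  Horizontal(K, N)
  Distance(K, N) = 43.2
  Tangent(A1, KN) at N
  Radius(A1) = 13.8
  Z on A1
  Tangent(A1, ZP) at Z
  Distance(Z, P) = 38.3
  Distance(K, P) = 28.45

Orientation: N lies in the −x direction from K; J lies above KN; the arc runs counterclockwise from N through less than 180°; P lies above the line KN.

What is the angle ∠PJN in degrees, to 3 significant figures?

110°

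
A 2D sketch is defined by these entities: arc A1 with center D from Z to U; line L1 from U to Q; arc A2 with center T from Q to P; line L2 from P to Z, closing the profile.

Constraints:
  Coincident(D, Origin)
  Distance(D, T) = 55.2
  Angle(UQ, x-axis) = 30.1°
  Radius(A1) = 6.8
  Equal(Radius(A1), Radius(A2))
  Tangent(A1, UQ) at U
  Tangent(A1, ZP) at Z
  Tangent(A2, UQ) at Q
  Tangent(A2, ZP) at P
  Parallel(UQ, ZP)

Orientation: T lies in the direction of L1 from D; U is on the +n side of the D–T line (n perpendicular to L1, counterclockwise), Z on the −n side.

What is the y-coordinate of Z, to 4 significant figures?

-5.883

The slot axis is L1's direction at 30.1°, so u = (cos 30.1°, sin 30.1°) = (0.8652, 0.5015) and n = (−sin 30.1°, cos 30.1°) = (-0.5015, 0.8652). D is at the origin and T lies 55.2 along u from D, so T = 55.2·u = (47.76, 27.68). Tangency of A1 to both parallel lines with radius 6.8 puts U and Z at D ± 6.8·n: U = (-3.410, 5.883), Z = (3.410, -5.883). So Z.y = -5.883.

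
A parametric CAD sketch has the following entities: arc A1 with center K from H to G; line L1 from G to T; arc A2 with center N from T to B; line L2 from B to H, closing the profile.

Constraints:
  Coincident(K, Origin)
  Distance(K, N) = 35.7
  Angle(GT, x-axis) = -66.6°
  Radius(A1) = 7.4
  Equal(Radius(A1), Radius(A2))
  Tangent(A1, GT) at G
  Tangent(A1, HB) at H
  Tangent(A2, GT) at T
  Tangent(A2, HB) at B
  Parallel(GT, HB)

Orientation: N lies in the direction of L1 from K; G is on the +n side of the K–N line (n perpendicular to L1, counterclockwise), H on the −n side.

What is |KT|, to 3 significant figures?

36.5

The slot axis is L1's direction at -66.6°, so u = (cos -66.6°, sin -66.6°) = (0.397, -0.918) and n = (−sin -66.6°, cos -66.6°) = (0.918, 0.397). K is at the origin and N lies 35.7 along u from K, so N = 35.7·u = (14.2, -32.8). Tangency of A1 to both parallel lines with radius 7.4 puts G and H at K ± 7.4·n: G = (6.79, 2.94), H = (-6.79, -2.94). Equal radii place T and B the same way about N: T = N + 7.4·n = (21.0, -29.8), B = N − 7.4·n = (7.39, -35.7). Then |KT| = |T − K| = 36.5.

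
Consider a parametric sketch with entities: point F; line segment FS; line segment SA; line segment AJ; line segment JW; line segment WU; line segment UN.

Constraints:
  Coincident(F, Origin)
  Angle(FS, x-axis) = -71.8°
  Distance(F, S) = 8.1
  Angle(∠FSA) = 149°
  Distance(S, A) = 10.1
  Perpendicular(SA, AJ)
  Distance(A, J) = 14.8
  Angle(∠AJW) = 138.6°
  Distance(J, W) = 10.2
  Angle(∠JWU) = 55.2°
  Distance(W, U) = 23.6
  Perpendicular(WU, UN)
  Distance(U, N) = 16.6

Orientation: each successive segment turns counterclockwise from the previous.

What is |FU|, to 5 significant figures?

6.5816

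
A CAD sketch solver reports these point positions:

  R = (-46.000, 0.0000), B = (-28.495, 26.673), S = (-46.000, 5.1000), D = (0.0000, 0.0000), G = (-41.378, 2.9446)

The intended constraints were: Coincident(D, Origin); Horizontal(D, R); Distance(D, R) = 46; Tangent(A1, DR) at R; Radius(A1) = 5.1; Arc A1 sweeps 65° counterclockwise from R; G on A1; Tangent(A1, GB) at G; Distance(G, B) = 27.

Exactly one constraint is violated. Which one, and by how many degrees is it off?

Tangent(A1, GB) at G — off by 3.50°.

D = (0.00, 0.00) ✓; D.y = 0.00, R.y = 0.00 ✓; |DR| = 46.00 ✓; ∠(SR, RD) = 90.00° ✓; |SR| = 5.100 ✓; bearing(S→G) − bearing(S→R) = 65.00° ✓; |SG| = 5.100 ✓; ∠(SG, GB) = 93.50° ✗; |GB| = 27.00 ✓.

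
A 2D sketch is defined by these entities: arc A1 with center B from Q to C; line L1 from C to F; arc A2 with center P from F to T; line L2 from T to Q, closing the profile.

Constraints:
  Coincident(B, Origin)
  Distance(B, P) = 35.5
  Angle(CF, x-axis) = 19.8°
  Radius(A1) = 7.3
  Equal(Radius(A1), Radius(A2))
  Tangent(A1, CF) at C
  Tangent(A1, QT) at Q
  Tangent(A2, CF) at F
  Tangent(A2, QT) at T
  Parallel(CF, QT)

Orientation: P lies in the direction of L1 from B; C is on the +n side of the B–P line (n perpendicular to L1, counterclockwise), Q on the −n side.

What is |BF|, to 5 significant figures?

36.243

The slot axis is L1's direction at 19.8°, so u = (cos 19.8°, sin 19.8°) = (0.94088, 0.33874) and n = (−sin 19.8°, cos 19.8°) = (-0.33874, 0.94088). B is at the origin and P lies 35.5 along u from B, so P = 35.5·u = (33.401, 12.025). Tangency of A1 to both parallel lines with radius 7.3 puts C and Q at B ± 7.3·n: C = (-2.4728, 6.8684), Q = (2.4728, -6.8684). Equal radii place F and T the same way about P: F = P + 7.3·n = (30.928, 18.894), T = P − 7.3·n = (35.874, 5.1568). Then |BF| = |F − B| = 36.243.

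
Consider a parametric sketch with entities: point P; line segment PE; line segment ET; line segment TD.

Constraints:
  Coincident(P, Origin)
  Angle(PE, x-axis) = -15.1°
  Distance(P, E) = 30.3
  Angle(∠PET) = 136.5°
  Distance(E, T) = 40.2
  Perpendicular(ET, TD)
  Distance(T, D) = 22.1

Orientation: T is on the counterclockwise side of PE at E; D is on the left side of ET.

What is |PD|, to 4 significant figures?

62.19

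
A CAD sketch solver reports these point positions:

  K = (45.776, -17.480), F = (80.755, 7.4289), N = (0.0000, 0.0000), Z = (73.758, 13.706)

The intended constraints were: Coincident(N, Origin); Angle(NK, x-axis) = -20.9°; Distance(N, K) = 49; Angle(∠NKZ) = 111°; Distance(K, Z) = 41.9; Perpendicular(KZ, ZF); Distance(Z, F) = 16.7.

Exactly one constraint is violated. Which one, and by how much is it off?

Distance(Z, F) = 16.7 — off by 7.30.

N = (0.00, 0.00) ✓; NK at -20.90° ✓; |NK| = 49.00 ✓; ∠NKZ = 111.0° ✓; |KZ| = 41.90 ✓; ∠(KZ, ZF) = 90.00° ✓; |ZF| = 9.400 ✗.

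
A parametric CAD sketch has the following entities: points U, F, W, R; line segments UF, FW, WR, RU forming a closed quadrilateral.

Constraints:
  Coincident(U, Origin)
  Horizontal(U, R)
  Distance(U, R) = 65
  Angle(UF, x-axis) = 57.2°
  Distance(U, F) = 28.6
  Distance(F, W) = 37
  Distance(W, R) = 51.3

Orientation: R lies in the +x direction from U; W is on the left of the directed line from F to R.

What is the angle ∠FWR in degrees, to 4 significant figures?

75.17°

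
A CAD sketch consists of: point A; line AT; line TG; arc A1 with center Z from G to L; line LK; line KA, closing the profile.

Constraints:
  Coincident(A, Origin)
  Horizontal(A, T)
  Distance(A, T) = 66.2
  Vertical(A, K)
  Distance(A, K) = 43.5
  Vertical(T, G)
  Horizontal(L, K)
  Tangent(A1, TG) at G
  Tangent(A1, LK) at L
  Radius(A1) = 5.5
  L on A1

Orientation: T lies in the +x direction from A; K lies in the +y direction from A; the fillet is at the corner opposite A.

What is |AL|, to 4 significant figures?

74.68

A is at the origin; A and T share the same y with |AT| = 66.2 and T on the +x side, so T = (66.20, 0.000). A and K share the same x with |AK| = 43.5 and K on the +y side, so K = (0.000, 43.50). The virtual corner opposite A is at (66.20, 43.50). A1 meets TG tangentially, so ZG is at right angles to TG and since A1 is tangent to LK there, ZL ⟂ LK, with radius 5.5, so the center Z sits 5.5 in from both sides at Z = (60.70, 38.00). That places the tangent points at G = (66.20, 38.00) on TG and L = (60.70, 43.50) on LK. Then |AL| = |L − A| = 74.68.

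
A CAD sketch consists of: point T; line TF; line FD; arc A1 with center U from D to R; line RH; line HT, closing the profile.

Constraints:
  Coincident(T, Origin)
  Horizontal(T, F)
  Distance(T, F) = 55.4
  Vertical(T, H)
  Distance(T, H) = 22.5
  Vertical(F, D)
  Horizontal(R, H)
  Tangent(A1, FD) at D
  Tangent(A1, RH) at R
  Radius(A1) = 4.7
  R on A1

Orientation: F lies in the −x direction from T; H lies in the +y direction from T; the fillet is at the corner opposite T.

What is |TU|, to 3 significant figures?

53.7

TH is vertical with |TH| = 22.5 and H on the +y side, so H = (0.00, 22.5). The virtual corner opposite T is at (-55.4, 22.5). A1 meets FD tangentially, so UD is at right angles to FD and tangency of A1 to RH means the radius UR is perpendicular to RH, with radius 4.7, so the center U sits 4.7 in from both sides at U = (-50.7, 17.8). Then |TU| = |U − T| = 53.7.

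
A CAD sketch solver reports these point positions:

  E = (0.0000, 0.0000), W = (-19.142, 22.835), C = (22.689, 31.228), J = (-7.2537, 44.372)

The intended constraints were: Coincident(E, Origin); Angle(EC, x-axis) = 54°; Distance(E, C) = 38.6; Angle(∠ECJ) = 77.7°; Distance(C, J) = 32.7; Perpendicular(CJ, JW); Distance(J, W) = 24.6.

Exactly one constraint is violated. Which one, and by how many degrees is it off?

Perpendicular(CJ, JW) — off by 5.20°.

E = (0.00, 0.00) ✓; EC at 54.00° ✓; |EC| = 38.60 ✓; ∠ECJ = 77.70° ✓; |CJ| = 32.70 ✓; ∠(CJ, JW) = 84.80° ✗; |JW| = 24.60 ✓.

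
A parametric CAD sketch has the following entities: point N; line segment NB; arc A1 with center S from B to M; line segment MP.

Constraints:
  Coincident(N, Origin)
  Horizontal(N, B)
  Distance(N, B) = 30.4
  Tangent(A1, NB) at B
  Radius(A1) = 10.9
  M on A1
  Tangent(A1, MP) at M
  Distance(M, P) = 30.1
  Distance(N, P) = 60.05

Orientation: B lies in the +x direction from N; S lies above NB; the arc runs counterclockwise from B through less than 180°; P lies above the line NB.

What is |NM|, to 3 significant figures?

42.2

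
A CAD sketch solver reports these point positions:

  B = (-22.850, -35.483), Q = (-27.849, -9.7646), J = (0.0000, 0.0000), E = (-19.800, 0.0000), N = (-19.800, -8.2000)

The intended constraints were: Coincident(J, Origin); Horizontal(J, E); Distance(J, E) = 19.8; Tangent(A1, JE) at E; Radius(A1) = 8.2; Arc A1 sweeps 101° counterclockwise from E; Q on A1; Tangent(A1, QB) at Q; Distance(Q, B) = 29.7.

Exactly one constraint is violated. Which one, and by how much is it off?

Distance(Q, B) = 29.7 — off by 3.50.

J = (0.00, 0.00) ✓; J.y = 0.00, E.y = 0.00 ✓; |JE| = 19.80 ✓; ∠(NE, EJ) = 90.00° ✓; |NE| = 8.200 ✓; bearing(N→Q) − bearing(N→E) = 101.0° ✓; |NQ| = 8.200 ✓; ∠(NQ, QB) = 90.00° ✓; |QB| = 26.20 ✗.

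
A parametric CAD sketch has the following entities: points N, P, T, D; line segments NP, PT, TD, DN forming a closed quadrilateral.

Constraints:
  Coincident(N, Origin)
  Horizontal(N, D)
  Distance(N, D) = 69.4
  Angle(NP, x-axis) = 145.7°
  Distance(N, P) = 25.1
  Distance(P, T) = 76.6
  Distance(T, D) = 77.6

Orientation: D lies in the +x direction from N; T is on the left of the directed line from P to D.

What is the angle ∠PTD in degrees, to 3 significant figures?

72.6°

N is at the origin; N and D share the same y with |ND| = 69.4 and D in +x, so D = (69.4, 0). NP runs at 145.7° with |NP| = 25.1, so P = (-20.7, 14.1). T is determined by |PT| = 76.6 and |TD| = 77.6 together: it lies at the intersection of circle(P, 76.6) and circle(D, 77.6). With |PD| = 91.2, the foot of the radical line on PD is 44.8 from P and the perpendicular offset is √(76.6² − 44.8²) = 62.2. Taking the left-of-PD solution: T = (33.1, 68.6).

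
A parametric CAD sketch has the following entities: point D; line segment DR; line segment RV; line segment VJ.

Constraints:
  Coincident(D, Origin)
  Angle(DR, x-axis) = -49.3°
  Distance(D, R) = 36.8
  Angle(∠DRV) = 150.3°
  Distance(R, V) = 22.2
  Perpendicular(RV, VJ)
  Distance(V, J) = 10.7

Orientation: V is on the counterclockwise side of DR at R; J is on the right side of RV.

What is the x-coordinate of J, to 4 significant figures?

41.32

D is at the origin; DR runs at -49.3° with length 36.8, so R = 36.8·(cos -49.3°, sin -49.3°) = (24.00, -27.90). ∠DRV = 150.3°, so RV runs at -49.3° + (180° − 150.3°) = -19.60° from the x-axis; with |RV| = 22.2, V = R + 22.2·(cos -19.60°, sin -19.60°) = (44.91, -35.35). RV ⟂ VJ; with |VJ| = 10.7 on the right of RV, J = V + 10.7·(-0.3355, -0.9421) = (41.32, -45.43). So J.x = 41.32.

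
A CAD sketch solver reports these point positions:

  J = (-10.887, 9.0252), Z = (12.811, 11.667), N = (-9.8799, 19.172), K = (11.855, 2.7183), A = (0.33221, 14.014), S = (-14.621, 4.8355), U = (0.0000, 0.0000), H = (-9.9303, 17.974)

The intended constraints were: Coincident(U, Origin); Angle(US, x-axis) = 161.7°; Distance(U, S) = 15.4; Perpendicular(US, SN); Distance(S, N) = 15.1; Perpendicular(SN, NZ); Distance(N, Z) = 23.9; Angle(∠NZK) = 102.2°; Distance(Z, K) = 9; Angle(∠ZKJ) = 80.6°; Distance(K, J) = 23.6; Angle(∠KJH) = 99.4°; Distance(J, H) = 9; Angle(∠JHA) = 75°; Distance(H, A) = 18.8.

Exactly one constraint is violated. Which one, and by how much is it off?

Distance(H, A) = 18.8 — off by 7.80.

U = (0.00, 0.00) ✓; US at 161.7° ✓; |US| = 15.40 ✓; ∠(US, SN) = 90.00° ✓; |SN| = 15.10 ✓; ∠(SN, NZ) = 90.00° ✓; |NZ| = 23.90 ✓; ∠NZK = 102.2° ✓; |ZK| = 9.000 ✓; ∠ZKJ = 80.60° ✓; |KJ| = 23.60 ✓; ∠KJH = 99.40° ✓; |JH| = 9.000 ✓; ∠JHA = 75.00° ✓; |HA| = 11.00 ✗.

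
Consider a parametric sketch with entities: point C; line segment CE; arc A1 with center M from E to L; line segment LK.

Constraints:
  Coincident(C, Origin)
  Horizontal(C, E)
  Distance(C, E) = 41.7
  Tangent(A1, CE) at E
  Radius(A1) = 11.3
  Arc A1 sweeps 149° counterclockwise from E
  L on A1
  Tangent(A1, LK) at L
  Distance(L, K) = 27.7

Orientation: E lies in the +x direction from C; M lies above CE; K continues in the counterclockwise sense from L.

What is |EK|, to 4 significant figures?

39.55

C is at the origin; CE is horizontal with |CE| = 41.7 and E on the +x side, so E = (41.70, 0.000). A1 meets CE tangentially, so ME is at right angles to CE, so M = E + (0, 11.3) = (41.70, 11.30). On A1, E sits at bearing -90° from M; a 149° counterclockwise sweep puts L at bearing 59°, so L = M + 11.3·(cos 59°, sin 59°) = (47.52, 20.99). Since A1 is tangent to LK there, ML ⟂ LK, so LK runs along (−sin 59°, cos 59°); with |LK| = 27.7, K = (23.78, 35.25). Then |EK| = |K − E| = 39.55.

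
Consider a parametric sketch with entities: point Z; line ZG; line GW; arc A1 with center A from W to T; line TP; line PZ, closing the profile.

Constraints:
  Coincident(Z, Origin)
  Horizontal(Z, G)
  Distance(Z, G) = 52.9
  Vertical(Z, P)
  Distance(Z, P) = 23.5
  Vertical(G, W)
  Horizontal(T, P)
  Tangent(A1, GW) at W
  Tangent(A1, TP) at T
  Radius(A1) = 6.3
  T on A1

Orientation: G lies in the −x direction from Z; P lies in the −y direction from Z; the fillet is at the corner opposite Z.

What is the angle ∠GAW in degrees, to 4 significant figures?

69.88°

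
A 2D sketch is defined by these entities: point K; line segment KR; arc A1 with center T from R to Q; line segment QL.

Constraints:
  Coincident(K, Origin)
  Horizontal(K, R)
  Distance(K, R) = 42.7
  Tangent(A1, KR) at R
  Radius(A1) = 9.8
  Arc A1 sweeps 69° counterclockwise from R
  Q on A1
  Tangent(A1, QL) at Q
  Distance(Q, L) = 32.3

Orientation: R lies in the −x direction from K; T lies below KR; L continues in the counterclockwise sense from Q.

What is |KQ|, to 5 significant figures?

52.229

K is at the origin; KR is horizontal with |KR| = 42.7 and R on the −x side, so R = (-42.700, 0.0000). Tangency of A1 to KR means the radius TR is perpendicular to KR, so T = R + (0, -9.8) = (-42.700, -9.8000). On A1, R sits at bearing 90° from T; a 69° counterclockwise sweep puts Q at bearing 159°, so Q = T + 9.8·(cos 159°, sin 159°) = (-51.849, -6.2880). Then |KQ| = |Q − K| = 52.229.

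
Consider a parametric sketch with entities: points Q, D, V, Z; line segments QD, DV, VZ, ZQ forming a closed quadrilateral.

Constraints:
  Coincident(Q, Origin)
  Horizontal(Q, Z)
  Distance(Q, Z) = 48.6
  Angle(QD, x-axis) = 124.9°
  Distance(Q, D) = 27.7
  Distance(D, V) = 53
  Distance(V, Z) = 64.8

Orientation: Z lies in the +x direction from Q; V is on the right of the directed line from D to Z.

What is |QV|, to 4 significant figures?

31.14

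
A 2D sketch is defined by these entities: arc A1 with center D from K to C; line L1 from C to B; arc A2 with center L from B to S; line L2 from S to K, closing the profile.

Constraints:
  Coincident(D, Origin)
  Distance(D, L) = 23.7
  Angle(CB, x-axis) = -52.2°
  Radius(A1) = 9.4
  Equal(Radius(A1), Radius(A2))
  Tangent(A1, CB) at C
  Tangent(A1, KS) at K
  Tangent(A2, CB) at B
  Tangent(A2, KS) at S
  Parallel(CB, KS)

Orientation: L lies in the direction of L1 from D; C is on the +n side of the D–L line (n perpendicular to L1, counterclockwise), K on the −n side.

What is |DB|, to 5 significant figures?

25.496

The slot axis is L1's direction at -52.2°, so u = (cos -52.2°, sin -52.2°) = (0.61291, -0.79016) and n = (−sin -52.2°, cos -52.2°) = (0.79016, 0.61291). D is at the origin and L lies 23.7 along u from D, so L = 23.7·u = (14.526, -18.727). Tangency of A1 to both parallel lines with radius 9.4 puts C and K at D ± 9.4·n: C = (7.4275, 5.7613), K = (-7.4275, -5.7613). Equal radii place B and S the same way about L: B = L + 9.4·n = (21.953, -12.965), S = L − 9.4·n = (7.0984, -24.488). Then |DB| = |B − D| = 25.496.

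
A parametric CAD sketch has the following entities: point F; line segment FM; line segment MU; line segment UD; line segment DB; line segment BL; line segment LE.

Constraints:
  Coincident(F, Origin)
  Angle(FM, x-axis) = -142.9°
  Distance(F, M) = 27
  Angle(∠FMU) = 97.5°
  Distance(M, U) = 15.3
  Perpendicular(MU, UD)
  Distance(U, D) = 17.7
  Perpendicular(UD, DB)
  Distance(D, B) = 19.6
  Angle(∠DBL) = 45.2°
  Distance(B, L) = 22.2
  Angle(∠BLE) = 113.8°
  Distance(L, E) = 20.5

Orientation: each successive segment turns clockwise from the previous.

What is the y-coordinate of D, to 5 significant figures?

7.0355

∠FMU = 97.5° gives MU at 134.60° from the x-axis; with |MU| = 15.3, U = (-32.278, -5.3926). MU is perpendicular to UD, so UD runs at 44.600°; with |UD| = 17.7, D = (-19.675, 7.0355). So D.y = 7.0355.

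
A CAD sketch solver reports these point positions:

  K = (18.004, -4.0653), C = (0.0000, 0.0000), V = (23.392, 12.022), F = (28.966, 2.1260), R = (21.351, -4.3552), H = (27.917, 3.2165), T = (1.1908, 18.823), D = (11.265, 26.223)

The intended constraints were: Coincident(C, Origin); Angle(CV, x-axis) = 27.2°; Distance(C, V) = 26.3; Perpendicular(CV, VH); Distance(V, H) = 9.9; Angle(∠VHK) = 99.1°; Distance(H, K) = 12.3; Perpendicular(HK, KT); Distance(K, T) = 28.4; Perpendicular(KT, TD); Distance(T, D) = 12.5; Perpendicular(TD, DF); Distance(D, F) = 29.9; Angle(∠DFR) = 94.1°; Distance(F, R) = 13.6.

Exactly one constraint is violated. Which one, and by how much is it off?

Distance(F, R) = 13.6 — off by 3.60.

C = (0.00, 0.00) ✓; CV at 27.20° ✓; |CV| = 26.30 ✓; ∠(CV, VH) = 90.00° ✓; |VH| = 9.900 ✓; ∠VHK = 99.10° ✓; |HK| = 12.30 ✓; ∠(HK, KT) = 90.00° ✓; |KT| = 28.40 ✓; ∠(KT, TD) = 90.00° ✓; |TD| = 12.50 ✓; ∠(TD, DF) = 90.00° ✓; |DF| = 29.90 ✓; ∠DFR = 94.10° ✓; |FR| = 10.00 ✗.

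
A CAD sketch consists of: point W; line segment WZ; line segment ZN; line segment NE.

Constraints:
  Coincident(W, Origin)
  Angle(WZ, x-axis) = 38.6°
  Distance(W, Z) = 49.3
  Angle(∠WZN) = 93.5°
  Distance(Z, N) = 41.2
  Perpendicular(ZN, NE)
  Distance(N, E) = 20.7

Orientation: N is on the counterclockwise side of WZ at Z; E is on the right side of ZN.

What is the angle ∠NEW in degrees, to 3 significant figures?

32.3°

W is at the origin; WZ runs at 38.6° with length 49.3, so Z = 49.3·(cos 38.6°, sin 38.6°) = (38.5, 30.8). ∠WZN = 93.5°, so ZN runs at 38.6° + (180° − 93.5°) = 125° from the x-axis; with |ZN| = 41.2, N = Z + 41.2·(cos 125°, sin 125°) = (14.8, 64.5). The perpendicularity gives NE at right angles to ZN; with |NE| = 20.7 on the right of ZN, E = N + 20.7·(0.818, 0.575) = (31.8, 76.4). Then cos ∠NEW = EN·EW / (|EN||EW|), giving 32.3°.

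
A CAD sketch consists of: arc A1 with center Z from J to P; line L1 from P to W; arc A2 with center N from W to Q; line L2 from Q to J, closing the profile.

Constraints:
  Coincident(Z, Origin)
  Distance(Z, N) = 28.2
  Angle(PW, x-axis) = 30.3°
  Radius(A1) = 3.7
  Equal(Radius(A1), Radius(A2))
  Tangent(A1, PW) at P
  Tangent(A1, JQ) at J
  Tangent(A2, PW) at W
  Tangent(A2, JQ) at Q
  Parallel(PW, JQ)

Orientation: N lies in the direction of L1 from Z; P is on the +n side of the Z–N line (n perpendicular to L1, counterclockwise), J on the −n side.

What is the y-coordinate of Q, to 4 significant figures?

11.03

The slot axis is L1's direction at 30.3°, so u = (cos 30.3°, sin 30.3°) = (0.8634, 0.5045) and n = (−sin 30.3°, cos 30.3°) = (-0.5045, 0.8634). Z is at the origin and N lies 28.2 along u from Z, so N = 28.2·u = (24.35, 14.23). Tangency of A1 to both parallel lines with radius 3.7 puts P and J at Z ± 3.7·n: P = (-1.867, 3.195), J = (1.867, -3.195). Equal radii place W and Q the same way about N: W = N + 3.7·n = (22.48, 17.42), Q = N − 3.7·n = (26.21, 11.03). So Q.y = 11.03.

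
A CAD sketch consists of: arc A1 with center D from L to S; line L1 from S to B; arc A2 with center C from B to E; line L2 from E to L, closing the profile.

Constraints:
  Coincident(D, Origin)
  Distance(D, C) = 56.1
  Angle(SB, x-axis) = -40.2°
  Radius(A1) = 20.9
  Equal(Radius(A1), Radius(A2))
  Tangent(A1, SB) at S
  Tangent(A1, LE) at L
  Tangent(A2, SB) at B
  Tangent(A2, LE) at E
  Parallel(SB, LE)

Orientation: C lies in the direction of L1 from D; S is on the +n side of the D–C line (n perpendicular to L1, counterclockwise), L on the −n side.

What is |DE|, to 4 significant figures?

59.87

The slot axis is L1's direction at -40.2°, so u = (cos -40.2°, sin -40.2°) = (0.7638, -0.6455) and n = (−sin -40.2°, cos -40.2°) = (0.6455, 0.7638). D is at the origin and C lies 56.1 along u from D, so C = 56.1·u = (42.85, -36.21). Tangency of A1 to both parallel lines with radius 20.9 puts S and L at D ± 20.9·n: S = (13.49, 15.96), L = (-13.49, -15.96). Equal radii place B and E the same way about C: B = C + 20.9·n = (56.34, -20.25), E = C − 20.9·n = (29.36, -52.17). Then |DE| = |E − D| = 59.87.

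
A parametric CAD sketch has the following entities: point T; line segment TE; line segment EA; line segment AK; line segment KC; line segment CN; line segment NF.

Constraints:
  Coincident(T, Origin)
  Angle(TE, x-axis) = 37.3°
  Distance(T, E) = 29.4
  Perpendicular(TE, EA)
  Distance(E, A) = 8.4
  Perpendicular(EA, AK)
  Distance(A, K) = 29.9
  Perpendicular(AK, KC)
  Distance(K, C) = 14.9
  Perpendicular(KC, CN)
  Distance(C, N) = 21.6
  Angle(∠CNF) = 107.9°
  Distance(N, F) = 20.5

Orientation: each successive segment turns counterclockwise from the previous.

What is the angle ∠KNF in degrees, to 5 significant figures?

73.302°

T is at the origin; TE runs at 37.3° with length 29.4, so E = (23.387, 17.816). TE ⟂ EA, so EA runs at 127.30°; with |EA| = 8.4, A = (18.297, 24.498). The perpendicularity gives AK at right angles to EA, so AK runs at -142.70°; with |AK| = 29.9, K = (-5.4880, 6.3790). AK is perpendicular to KC, so KC runs at -52.700°; with |KC| = 14.9, C = (3.5412, -5.4736). KC ⟂ CN, so CN runs at 37.300°; with |CN| = 21.6, N = (20.723, 7.6158). ∠CNF = 107.9° gives NF at 109.40° from the x-axis; with |NF| = 20.5, F = (13.914, 26.952). Then cos ∠KNF = NK·NF / (|NK||NF|), giving 73.302°.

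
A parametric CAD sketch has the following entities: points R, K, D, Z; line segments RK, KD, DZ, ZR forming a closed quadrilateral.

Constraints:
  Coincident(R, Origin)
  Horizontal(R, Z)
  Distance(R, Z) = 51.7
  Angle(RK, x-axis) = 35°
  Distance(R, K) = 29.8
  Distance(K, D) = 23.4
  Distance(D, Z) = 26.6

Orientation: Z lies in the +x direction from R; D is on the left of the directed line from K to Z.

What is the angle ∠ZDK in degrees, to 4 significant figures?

79.90°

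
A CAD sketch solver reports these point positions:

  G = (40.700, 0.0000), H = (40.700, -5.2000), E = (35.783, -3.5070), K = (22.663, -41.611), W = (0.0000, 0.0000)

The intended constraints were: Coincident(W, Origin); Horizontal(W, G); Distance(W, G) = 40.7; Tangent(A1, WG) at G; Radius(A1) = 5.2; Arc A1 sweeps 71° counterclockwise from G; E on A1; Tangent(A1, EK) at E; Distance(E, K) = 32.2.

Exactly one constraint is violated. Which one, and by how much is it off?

Distance(E, K) = 32.2 — off by 8.10.

W = (0.00, 0.00) ✓; W.y = 0.00, G.y = 0.00 ✓; |WG| = 40.70 ✓; ∠(HG, GW) = 90.00° ✓; |HG| = 5.200 ✓; bearing(H→E) − bearing(H→G) = 71.00° ✓; |HE| = 5.200 ✓; ∠(HE, EK) = 90.00° ✓; |EK| = 40.30 ✗.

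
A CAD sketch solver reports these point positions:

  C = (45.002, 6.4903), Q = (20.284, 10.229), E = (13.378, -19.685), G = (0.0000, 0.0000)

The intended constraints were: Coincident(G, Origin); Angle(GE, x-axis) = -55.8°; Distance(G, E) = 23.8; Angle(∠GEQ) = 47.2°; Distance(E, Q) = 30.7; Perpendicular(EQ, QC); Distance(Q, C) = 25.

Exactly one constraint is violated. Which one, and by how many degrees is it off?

Perpendicular(EQ, QC) — off by 4.40°.

G = (0.00, 0.00) ✓; GE at -55.80° ✓; |GE| = 23.80 ✓; ∠GEQ = 47.20° ✓; |EQ| = 30.70 ✓; ∠(EQ, QC) = 85.60° ✗; |QC| = 25.00 ✓.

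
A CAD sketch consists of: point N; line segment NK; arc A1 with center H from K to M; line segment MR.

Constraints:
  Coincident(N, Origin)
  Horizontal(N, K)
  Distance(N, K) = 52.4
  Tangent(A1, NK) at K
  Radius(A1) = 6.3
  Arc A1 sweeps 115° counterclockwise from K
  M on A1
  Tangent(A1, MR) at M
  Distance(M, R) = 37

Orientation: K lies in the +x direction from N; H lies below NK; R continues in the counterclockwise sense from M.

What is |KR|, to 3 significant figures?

43.6

N is at the origin; NK is horizontal with |NK| = 52.4 and K on the +x side, so K = (52.4, 0.00). The tangent condition forces HK to be normal to NK, so H = K + (0, -6.3) = (52.4, -6.30). On A1, K sits at bearing 90° from H; a 115° counterclockwise sweep puts M at bearing 205°, so M = H + 6.3·(cos 205°, sin 205°) = (46.7, -8.96). Since A1 is tangent to MR there, HM ⟂ MR, so MR runs along (−sin 205°, cos 205°); with |MR| = 37.0, R = (62.3, -42.5). Then |KR| = |R − K| = 43.6.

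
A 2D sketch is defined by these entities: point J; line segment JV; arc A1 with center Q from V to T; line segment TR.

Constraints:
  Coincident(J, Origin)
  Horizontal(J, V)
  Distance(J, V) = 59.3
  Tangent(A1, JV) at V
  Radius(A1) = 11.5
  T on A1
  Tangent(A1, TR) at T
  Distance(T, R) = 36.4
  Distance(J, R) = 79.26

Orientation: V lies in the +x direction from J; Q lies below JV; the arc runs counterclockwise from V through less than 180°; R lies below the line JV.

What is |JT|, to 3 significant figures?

51.1

Checks: ∠(QV, VJ) = 90.00° ✓; |QV| = 11.50 ✓; |QT| = 11.50 ✓; ∠(QT, TR) = 90.00° ✓; |TR| = 36.40 ✓; |JR| = 79.26 ✓.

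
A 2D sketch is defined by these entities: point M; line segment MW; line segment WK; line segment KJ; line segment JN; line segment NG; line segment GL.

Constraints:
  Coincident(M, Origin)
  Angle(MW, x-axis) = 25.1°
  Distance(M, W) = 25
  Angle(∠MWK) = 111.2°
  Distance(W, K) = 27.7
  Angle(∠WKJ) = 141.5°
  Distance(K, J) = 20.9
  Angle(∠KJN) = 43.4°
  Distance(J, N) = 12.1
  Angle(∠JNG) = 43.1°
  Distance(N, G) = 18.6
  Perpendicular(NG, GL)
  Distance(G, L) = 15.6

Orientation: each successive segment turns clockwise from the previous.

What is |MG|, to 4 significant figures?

58.26

M is at the origin; MW runs at 25.1° with length 25.0, so W = (22.64, 10.60). ∠MWK = 111.2° gives WK at -43.70° from the x-axis; with |WK| = 27.7, K = (42.67, -8.532). ∠WKJ = 141.5° gives KJ at -82.20° from the x-axis; with |KJ| = 20.9, J = (45.50, -29.24). ∠KJN = 43.4° gives JN at 141.2° from the x-axis; with |JN| = 12.1, N = (36.07, -21.66). ∠JNG = 43.1° gives NG at 4.300° from the x-axis; with |NG| = 18.6, G = (54.62, -20.26). Then |MG| = |G − M| = 58.26.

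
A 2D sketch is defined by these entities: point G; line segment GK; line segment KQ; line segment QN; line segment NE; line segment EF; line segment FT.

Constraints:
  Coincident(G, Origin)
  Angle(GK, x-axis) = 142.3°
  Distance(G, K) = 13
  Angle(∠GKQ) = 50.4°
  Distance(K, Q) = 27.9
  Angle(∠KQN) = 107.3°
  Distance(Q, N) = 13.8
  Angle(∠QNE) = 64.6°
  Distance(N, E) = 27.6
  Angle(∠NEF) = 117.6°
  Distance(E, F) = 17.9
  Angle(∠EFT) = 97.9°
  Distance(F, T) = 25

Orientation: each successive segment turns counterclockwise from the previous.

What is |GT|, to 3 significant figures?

31.7

G is at the origin; GK runs at 142.3° with length 13.0, so K = (-10.3, 7.95). ∠GKQ = 50.4° gives KQ at -88.1° from the x-axis; with |KQ| = 27.9, Q = (-9.36, -19.9). ∠KQN = 107.3° gives QN at -15.4° from the x-axis; with |QN| = 13.8, N = (3.94, -23.6). ∠QNE = 64.6° gives NE at 100° from the x-axis; with |NE| = 27.6, E = (-0.849, 3.58). ∠NEF = 117.6° gives EF at 162° from the x-axis; with |EF| = 17.9, F = (-17.9, 8.99). ∠EFT = 97.9° gives FT at -116° from the x-axis; with |FT| = 25.0, T = (-28.7, -13.6). Then |GT| = |T − G| = 31.7.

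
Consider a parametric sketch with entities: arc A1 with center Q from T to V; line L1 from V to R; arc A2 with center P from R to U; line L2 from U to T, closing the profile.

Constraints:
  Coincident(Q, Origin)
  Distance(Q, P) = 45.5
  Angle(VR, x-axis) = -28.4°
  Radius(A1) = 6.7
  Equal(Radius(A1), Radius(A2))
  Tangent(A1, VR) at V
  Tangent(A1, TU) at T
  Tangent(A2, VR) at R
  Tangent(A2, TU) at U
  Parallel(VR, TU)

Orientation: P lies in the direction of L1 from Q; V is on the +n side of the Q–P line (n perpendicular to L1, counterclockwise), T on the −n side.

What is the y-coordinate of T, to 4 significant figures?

-5.894

Q is at the origin and P lies 45.5 along u from Q, so P = 45.5·u = (40.02, -21.64). Tangency of A1 to both parallel lines with radius 6.7 puts V and T at Q ± 6.7·n: V = (3.187, 5.894), T = (-3.187, -5.894). So T.y = -5.894.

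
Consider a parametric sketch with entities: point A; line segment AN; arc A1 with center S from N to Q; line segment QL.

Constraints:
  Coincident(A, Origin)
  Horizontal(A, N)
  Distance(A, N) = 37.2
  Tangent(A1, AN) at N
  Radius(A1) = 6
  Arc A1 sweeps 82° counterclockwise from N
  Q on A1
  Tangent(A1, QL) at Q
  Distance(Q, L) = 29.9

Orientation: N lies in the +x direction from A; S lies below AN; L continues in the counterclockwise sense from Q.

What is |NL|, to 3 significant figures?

36.2

A is at the origin; AN is horizontal with |AN| = 37.2 and N on the +x side, so N = (37.2, 0.00). Tangency of A1 to AN means the radius SN is perpendicular to AN, so S = N + (0, -6) = (37.2, -6.00). On A1, N sits at bearing 90° from S; an 82° counterclockwise sweep puts Q at bearing 172°, so Q = S + 6.0·(cos 172°, sin 172°) = (31.3, -5.16). The tangent condition forces SQ to be normal to QL, so QL runs along (−sin 172°, cos 172°); with |QL| = 29.9, L = (27.1, -34.8). Then |NL| = |L − N| = 36.2.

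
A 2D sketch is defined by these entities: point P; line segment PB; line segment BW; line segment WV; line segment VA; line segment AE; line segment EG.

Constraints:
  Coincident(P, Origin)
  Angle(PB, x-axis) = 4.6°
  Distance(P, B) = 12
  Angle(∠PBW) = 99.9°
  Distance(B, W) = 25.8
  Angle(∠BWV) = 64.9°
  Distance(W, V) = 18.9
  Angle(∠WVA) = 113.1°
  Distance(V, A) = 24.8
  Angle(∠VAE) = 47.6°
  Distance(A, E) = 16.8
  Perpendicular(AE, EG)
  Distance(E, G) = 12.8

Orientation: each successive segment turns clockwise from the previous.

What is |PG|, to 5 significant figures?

16.020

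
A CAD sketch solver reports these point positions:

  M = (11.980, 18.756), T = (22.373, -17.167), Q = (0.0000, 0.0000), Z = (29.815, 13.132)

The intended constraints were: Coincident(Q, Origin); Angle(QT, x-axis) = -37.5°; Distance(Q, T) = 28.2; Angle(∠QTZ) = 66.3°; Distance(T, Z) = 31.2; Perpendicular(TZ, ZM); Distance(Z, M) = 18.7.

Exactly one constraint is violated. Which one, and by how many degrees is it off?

Perpendicular(TZ, ZM) — off by 3.70°.

Q = (0.00, 0.00) ✓; QT at -37.50° ✓; |QT| = 28.20 ✓; ∠QTZ = 66.30° ✓; |TZ| = 31.20 ✓; ∠(TZ, ZM) = 86.30° ✗; |ZM| = 18.70 ✓.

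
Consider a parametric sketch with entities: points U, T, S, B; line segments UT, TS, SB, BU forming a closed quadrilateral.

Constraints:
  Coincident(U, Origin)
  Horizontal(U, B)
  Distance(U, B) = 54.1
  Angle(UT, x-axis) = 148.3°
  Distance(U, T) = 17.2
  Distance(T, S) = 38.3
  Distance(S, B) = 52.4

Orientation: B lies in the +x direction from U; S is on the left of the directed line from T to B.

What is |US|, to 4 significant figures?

36.99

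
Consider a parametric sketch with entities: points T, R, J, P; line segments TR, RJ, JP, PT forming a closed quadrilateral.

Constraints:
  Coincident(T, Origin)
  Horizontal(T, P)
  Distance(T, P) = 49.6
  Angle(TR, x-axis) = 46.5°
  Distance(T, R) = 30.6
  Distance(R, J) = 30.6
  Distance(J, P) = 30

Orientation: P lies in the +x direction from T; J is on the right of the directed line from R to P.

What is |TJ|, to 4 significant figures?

22.43

Checks: |RJ| = 30.60 ✓; |JP| = 30.00 ✓.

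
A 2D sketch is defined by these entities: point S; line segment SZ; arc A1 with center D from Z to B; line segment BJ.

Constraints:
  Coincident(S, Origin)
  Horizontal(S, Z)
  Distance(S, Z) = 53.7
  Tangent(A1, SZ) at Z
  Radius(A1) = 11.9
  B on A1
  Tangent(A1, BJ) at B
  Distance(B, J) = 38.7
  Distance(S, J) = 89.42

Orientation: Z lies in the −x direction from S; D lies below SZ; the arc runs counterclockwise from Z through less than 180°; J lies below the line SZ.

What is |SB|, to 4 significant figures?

65.46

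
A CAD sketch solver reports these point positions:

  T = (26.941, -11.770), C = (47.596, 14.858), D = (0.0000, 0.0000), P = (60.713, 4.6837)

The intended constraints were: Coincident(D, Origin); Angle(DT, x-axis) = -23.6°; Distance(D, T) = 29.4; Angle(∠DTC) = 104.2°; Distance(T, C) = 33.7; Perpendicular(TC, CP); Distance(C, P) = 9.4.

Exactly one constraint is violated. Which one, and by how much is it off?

Distance(C, P) = 9.4 — off by 7.20.

D = (0.00, 0.00) ✓; DT at -23.60° ✓; |DT| = 29.40 ✓; ∠DTC = 104.2° ✓; |TC| = 33.70 ✓; ∠(TC, CP) = 90.00° ✓; |CP| = 16.60 ✗.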